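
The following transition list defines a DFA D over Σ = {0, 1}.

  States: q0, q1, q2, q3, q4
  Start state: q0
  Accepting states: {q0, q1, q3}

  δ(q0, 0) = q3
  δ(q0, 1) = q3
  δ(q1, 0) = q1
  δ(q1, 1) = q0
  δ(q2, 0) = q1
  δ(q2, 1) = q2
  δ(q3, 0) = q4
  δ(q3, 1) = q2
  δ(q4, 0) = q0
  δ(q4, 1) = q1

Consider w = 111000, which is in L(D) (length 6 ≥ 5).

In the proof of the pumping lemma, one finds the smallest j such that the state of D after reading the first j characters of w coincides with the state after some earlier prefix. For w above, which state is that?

q2

Run of D on w = 1 1 1 0 0 0:
  step 0: q0  (start)
  step 1: q3  (read 1: q0→q3)
  step 2: q2  (read 1: q3→q2)
  step 3: q2  (read 1: q2→q2)   ← first repeat (q2 seen earlier)
  step 4: q1  (read 0: q2→q1)
  step 5: q1  (read 0: q1→q1)
  step 6: q1  (read 0: q1→q1)

The earliest repeat is at step j = 3: D is in q2, which it already visited at step i = 2.
Pumping length from the standard proof: p = 5 (the number of states). The repeated state found above gives |xy| = j ≤ 5 and |y| = j − i ≥ 1.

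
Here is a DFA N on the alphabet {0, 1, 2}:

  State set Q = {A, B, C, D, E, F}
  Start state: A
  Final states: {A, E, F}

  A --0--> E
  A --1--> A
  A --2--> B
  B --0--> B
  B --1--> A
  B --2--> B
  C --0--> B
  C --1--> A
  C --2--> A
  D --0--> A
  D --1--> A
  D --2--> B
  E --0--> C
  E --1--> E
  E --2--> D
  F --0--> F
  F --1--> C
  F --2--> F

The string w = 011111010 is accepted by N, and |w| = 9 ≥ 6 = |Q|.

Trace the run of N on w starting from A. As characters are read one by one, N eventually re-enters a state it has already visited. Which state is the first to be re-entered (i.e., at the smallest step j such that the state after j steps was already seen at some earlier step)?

State sequence: A -0-> E -1-> E -1-> E -1-> E -1-> E -1-> E -0-> C -1-> A -0-> E
First repeat at step 2: E was already visited.

The earliest repeat is at step j = 2: N is in E, which it already visited at step i = 1.
With |Q| = 6, pigeonhole forces a state repeat no later than step 6; the substring read between the first and second visits to that state can be pumped.

E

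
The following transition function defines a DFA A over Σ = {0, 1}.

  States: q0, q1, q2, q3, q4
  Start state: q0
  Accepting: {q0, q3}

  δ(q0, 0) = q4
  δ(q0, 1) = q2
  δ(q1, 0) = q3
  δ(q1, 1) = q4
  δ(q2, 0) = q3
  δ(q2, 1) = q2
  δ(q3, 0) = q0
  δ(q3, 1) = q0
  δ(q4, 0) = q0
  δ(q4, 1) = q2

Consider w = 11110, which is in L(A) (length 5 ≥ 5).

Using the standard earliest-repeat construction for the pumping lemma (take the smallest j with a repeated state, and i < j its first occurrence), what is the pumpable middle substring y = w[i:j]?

Run of A on w = 1 1 1 1 0:
  step 0: q0  (start)
  step 1: q2  (read 1: q0→q2)
  step 2: q2  (read 1: q2→q2)   ← first repeat (q2 seen earlier)
  step 3: q2  (read 1: q2→q2)
  step 4: q2  (read 1: q2→q2)
  step 5: q3  (read 0: q2→q3)

So i = 1, j = 2, giving x = w[0:1] = 1, y = w[1:2] = 1, z = w[2:5] = 110.
Check: |xy| = 2 ≤ 5 and |y| = 1 ≥ 1. Reading y takes A from q2 back to q2, so every xyⁱz is accepted.
Pumping length from the standard proof: p = 5 (the number of states). The repeated state found above gives |xy| = j ≤ 5 and |y| = j − i ≥ 1.

1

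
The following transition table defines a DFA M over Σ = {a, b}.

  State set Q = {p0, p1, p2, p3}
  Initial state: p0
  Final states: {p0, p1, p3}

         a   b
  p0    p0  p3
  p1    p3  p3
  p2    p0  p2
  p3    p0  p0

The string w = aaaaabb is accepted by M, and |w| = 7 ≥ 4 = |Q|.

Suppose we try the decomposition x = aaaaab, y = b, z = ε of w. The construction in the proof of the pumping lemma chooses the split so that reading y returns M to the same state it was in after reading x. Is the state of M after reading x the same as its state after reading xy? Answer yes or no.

no

State sequence: p0 -a-> p0 -a-> p0 -a-> p0 -a-> p0 -a-> p0 -b-> p3 -b-> p0

After x (step 6): p3. After xy (step 7): p0.
They differ (p3 ≠ p0), so y is not a cycle from the state after x; this split is not the one the pumping-lemma construction produces, and pumping y need not keep the string in L(M).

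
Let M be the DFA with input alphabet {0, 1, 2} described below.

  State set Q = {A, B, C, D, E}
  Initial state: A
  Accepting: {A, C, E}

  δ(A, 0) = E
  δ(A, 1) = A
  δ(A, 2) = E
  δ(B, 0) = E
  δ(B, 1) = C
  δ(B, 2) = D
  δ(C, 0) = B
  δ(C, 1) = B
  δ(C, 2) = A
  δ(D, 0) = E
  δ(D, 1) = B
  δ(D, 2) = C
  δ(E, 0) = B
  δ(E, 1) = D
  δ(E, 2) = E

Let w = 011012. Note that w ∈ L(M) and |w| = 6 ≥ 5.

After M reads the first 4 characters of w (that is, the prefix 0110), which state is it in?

State sequence: A -0-> E -1-> D -1-> B -0-> E

After reading 4 characters, M is in state E.

E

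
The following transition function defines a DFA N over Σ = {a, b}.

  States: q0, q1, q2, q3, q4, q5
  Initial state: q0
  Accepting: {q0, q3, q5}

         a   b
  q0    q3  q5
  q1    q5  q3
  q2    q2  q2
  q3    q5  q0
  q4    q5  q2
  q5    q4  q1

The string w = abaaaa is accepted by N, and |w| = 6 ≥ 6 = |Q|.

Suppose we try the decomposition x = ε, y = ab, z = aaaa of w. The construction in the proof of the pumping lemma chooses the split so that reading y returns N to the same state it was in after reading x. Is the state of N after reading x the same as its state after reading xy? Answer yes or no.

yes

State sequence: q0 -a-> q3 -b-> q0

After x (step 0): q0. After xy (step 2): q0.
They match, so y = ab drives N around a cycle from q0 back to itself; pumping y any number of times keeps N in q0 before reading z, and xyⁱz ∈ L(N) for every i ≥ 0.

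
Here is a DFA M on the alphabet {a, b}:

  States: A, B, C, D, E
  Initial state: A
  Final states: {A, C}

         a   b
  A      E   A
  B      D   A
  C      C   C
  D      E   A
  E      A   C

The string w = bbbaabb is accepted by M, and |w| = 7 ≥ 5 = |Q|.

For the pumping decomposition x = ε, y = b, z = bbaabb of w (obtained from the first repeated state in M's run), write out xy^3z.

bbbbbaabb

xy^3z = ε·b·b·b·bbaabb = bbbbbaabb.
Reading y = b takes M from A back to A, so after x·y·y·y the machine is still in A, and z then leads to the accepting state A. Hence bbbbbaabb ∈ L(M).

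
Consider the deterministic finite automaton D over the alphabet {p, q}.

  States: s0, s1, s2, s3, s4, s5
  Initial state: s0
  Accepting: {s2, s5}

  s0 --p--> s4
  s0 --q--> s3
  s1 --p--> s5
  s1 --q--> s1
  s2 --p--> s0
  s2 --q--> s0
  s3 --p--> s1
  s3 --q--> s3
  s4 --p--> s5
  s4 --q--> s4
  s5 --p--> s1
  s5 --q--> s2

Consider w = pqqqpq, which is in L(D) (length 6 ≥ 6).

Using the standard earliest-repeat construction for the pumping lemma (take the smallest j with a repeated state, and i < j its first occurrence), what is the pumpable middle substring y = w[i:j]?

State sequence: s0 -p-> s4 -q-> s4 -q-> s4 -q-> s4 -p-> s5 -q-> s2
First repeat at step 2: s4 was already visited.

So i = 1, j = 2, giving x = w[0:1] = p, y = w[1:2] = q, z = w[2:6] = qqpq.
Check: |xy| = 2 ≤ 6 and |y| = 1 ≥ 1. Reading y takes D from s4 back to s4, so every xyⁱz is accepted.

q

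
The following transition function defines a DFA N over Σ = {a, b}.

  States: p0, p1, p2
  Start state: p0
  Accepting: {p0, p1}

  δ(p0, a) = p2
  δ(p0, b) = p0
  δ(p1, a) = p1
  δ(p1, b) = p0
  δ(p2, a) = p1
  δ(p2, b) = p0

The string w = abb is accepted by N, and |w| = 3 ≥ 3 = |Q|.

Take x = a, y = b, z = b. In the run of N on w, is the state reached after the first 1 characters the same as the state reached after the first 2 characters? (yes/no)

no

State sequence: p0 -a-> p2 -b-> p0

After x (step 1): p2. After xy (step 2): p0.
They differ (p2 ≠ p0), so y is not a cycle from the state after x; this split is not the one the pumping-lemma construction produces, and pumping y need not keep the string in L(N).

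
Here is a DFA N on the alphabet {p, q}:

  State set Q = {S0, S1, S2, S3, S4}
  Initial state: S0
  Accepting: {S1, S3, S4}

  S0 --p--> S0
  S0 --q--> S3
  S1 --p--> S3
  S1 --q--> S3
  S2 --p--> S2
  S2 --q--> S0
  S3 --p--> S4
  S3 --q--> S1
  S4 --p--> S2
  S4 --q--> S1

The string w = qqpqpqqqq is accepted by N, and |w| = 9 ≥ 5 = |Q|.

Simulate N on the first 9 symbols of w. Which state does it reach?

S3

Run of N on the first 9 characters of w = q q p q p q q q q:
  step 0: S0  (start)
  step 1: S3  (read q: S0→S3)
  step 2: S1  (read q: S3→S1)
  step 3: S3  (read p: S1→S3)
  step 4: S1  (read q: S3→S1)
  step 5: S3  (read p: S1→S3)
  step 6: S1  (read q: S3→S1)
  step 7: S3  (read q: S1→S3)
  step 8: S1  (read q: S3→S1)
  step 9: S3  (read q: S1→S3)

After reading 9 characters, N is in state S3.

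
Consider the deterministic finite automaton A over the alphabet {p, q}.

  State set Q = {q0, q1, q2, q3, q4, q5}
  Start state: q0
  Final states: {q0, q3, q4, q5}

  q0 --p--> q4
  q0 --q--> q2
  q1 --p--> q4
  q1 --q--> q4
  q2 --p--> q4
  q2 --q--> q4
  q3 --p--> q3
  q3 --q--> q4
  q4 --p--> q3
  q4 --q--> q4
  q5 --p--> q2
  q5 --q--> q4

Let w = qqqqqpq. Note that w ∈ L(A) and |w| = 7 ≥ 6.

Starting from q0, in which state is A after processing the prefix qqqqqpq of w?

q4

Run of A on the first 7 characters of w = q q q q q p q:
  step 0: q0  (start)
  step 1: q2  (read q: q0→q2)
  step 2: q4  (read q: q2→q4)
  step 3: q4  (read q: q4→q4)
  step 4: q4  (read q: q4→q4)
  step 5: q4  (read q: q4→q4)
  step 6: q3  (read p: q4→q3)
  step 7: q4  (read q: q3→q4)

After reading 7 characters, A is in state q4.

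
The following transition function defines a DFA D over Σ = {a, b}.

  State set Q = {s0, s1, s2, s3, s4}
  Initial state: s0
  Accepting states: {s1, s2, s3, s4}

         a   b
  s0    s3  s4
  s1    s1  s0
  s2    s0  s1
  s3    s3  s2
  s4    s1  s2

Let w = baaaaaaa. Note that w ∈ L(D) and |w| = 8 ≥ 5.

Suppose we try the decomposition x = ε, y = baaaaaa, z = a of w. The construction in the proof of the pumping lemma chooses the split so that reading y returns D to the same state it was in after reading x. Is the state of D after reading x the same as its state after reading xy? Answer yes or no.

no

State sequence: s0 -b-> s4 -a-> s1 -a-> s1 -a-> s1 -a-> s1 -a-> s1 -a-> s1

After x (step 0): s0. After xy (step 7): s1.
They differ (s0 ≠ s1), so y is not a cycle from the state after x; this split is not the one the pumping-lemma construction produces, and pumping y need not keep the string in L(D).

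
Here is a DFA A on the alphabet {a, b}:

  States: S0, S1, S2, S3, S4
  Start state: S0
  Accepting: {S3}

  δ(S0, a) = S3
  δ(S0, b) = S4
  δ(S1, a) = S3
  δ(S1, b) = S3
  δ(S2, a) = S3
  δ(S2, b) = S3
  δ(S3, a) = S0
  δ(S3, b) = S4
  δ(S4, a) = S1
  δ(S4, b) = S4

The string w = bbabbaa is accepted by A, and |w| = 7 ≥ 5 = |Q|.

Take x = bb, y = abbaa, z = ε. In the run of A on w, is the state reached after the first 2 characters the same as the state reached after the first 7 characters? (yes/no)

State sequence: S0 -b-> S4 -b-> S4 -a-> S1 -b-> S3 -b-> S4 -a-> S1 -a-> S3

After x (step 2): S4. After xy (step 7): S3.
They differ (S4 ≠ S3), so y is not a cycle from the state after x; this split is not the one the pumping-lemma construction produces, and pumping y need not keep the string in L(A).

no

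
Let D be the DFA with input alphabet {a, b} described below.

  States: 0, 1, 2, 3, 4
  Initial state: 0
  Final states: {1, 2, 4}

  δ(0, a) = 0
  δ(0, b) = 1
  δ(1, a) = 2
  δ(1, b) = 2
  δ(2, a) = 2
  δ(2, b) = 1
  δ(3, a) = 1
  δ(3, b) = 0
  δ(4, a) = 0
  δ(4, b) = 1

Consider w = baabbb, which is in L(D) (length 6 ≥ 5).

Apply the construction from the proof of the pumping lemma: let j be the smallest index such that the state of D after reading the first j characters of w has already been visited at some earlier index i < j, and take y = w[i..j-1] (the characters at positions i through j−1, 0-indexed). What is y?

a

State sequence: 0 -b-> 1 -a-> 2 -a-> 2 -b-> 1 -b-> 2 -b-> 1
First repeat at step 3: 2 was already visited.

So i = 2, j = 3, giving x = w[0:2] = ba, y = w[2:3] = a, z = w[3:6] = bbb.
Check: |xy| = 3 ≤ 5 and |y| = 1 ≥ 1. Reading y takes D from 2 back to 2, so every xyⁱz is accepted.
With |Q| = 5, pigeonhole forces a state repeat no later than step 5; the substring read between the first and second visits to that state can be pumped.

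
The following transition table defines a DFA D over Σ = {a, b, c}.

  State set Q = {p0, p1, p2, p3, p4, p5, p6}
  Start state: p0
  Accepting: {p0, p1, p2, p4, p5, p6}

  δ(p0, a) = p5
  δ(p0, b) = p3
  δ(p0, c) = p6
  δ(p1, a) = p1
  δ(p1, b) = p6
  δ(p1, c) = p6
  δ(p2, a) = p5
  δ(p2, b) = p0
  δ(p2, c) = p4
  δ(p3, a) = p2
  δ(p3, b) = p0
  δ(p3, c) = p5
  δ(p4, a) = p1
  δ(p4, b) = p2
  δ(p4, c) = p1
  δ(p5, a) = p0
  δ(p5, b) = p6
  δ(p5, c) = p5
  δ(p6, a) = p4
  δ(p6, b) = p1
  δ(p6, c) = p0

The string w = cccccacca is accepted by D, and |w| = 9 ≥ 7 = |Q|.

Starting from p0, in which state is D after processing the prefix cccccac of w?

State sequence: p0 -c-> p6 -c-> p0 -c-> p6 -c-> p0 -c-> p6 -a-> p4 -c-> p1

After reading 7 characters, D is in state p1.
(This kind of state-tracing is the core of the pumping-lemma construction: with 7 states, pigeonhole forces a repeat within the first 7 steps.)

p1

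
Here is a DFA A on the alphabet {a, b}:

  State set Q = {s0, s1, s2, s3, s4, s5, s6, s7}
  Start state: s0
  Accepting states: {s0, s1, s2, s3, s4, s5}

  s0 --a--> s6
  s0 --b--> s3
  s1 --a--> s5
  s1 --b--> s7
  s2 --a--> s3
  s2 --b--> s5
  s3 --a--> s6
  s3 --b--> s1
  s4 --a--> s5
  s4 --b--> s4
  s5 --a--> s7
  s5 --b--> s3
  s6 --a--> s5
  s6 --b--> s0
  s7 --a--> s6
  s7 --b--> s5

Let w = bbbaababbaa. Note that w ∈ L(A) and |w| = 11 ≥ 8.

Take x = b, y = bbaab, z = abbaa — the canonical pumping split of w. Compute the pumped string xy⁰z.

babbaa

xy⁰z = xz = b·abbaa = babbaa.
Reading y = bbaab takes A from s3 back to s3, so after x the machine is still in s3, and z then leads to the accepting state s5. Hence babbaa ∈ L(A).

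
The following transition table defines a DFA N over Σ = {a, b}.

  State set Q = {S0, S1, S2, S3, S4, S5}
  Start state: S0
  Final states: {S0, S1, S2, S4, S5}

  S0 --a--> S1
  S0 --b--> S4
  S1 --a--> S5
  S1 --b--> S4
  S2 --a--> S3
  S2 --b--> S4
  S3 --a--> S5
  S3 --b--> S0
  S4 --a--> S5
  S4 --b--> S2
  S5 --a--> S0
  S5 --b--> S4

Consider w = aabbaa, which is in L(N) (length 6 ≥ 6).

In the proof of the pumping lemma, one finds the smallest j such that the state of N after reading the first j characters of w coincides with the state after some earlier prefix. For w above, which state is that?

Run of N on w = a a b b a a:
  step 0: S0  (start)
  step 1: S1  (read a: S0→S1)
  step 2: S5  (read a: S1→S5)
  step 3: S4  (read b: S5→S4)
  step 4: S2  (read b: S4→S2)
  step 5: S3  (read a: S2→S3)
  step 6: S5  (read a: S3→S5)   ← first repeat (S5 seen earlier)

The earliest repeat is at step j = 6: N is in S5, which it already visited at step i = 2.
Pumping length from the standard proof: p = 6 (the number of states). The repeated state found above gives |xy| = j ≤ 6 and |y| = j − i ≥ 1.

S5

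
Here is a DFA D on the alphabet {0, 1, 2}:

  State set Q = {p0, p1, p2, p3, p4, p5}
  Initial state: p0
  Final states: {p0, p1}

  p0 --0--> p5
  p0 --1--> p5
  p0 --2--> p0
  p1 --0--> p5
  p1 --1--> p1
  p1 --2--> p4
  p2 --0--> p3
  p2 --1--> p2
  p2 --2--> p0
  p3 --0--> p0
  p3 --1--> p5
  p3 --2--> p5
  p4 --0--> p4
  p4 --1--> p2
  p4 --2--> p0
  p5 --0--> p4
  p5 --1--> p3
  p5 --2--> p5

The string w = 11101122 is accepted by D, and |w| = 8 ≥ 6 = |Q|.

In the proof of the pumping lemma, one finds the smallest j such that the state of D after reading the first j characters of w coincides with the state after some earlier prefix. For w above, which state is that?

p5

State sequence: p0 -1-> p5 -1-> p3 -1-> p5 -0-> p4 -1-> p2 -1-> p2 -2-> p0 -2-> p0
First repeat at step 3: p5 was already visited.

The earliest repeat is at step j = 3: D is in p5, which it already visited at step i = 1.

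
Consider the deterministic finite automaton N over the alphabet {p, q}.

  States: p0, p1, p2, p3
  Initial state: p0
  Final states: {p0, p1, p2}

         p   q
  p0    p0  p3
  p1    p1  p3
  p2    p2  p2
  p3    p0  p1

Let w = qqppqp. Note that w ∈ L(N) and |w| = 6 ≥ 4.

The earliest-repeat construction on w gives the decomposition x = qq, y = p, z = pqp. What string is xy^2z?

xy^2z = qq·p·p·pqp = qqpppqp.
Reading y = p takes N from p1 back to p1, so after x·y·y the machine is still in p1, and z then leads to the accepting state p0. Hence qqpppqp ∈ L(N).

qqpppqp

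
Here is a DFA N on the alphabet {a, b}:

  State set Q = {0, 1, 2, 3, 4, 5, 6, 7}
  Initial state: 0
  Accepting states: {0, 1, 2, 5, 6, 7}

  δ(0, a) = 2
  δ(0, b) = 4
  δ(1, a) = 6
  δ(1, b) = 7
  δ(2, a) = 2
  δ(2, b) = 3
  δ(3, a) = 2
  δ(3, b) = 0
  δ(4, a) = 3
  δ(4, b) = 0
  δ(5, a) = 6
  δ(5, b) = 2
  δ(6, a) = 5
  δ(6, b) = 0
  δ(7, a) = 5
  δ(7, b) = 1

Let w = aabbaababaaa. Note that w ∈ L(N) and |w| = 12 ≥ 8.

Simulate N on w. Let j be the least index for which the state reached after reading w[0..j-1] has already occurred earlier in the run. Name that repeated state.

Run of N on w = a a b b a a b a b a a a:
  step 0: 0  (start)
  step 1: 2  (read a: 0→2)
  step 2: 2  (read a: 2→2)   ← first repeat (2 seen earlier)
  step 3: 3  (read b: 2→3)
  step 4: 0  (read b: 3→0)
  step 5: 2  (read a: 0→2)
  step 6: 2  (read a: 2→2)
  step 7: 3  (read b: 2→3)
  step 8: 2  (read a: 3→2)
  step 9: 3  (read b: 2→3)
  step 10: 2  (read a: 3→2)
  step 11: 2  (read a: 2→2)
  step 12: 2  (read a: 2→2)

The earliest repeat is at step j = 2: N is in 2, which it already visited at step i = 1.
Since N has 8 states, any run of length ≥ 8 visits 8+1 states, so by pigeonhole some state repeats within the first 8 steps — that repeat gives the pumpable loop.

2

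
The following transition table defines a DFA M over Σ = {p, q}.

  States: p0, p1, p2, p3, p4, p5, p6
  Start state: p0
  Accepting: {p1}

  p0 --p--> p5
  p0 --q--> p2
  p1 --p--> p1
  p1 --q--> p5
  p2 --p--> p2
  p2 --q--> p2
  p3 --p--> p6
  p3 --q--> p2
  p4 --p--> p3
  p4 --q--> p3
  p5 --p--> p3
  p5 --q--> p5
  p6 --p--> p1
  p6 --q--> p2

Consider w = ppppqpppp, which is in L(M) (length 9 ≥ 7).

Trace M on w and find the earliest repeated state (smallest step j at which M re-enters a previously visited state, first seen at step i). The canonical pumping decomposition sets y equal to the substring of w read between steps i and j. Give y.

pppq

Run of M on w = p p p p q p p p p:
  step 0: p0  (start)
  step 1: p5  (read p: p0→p5)
  step 2: p3  (read p: p5→p3)
  step 3: p6  (read p: p3→p6)
  step 4: p1  (read p: p6→p1)
  step 5: p5  (read q: p1→p5)   ← first repeat (p5 seen earlier)
  step 6: p3  (read p: p5→p3)
  step 7: p6  (read p: p3→p6)
  step 8: p1  (read p: p6→p1)
  step 9: p1  (read p: p1→p1)

So i = 1, j = 5, giving x = w[0:1] = p, y = w[1:5] = pppq, z = w[5:9] = pppp.
Check: |xy| = 5 ≤ 7 and |y| = 4 ≥ 1. Reading y takes M from p5 back to p5, so every xyⁱz is accepted.
Pumping length from the standard proof: p = 7 (the number of states). The repeated state found above gives |xy| = j ≤ 7 and |y| = j − i ≥ 1.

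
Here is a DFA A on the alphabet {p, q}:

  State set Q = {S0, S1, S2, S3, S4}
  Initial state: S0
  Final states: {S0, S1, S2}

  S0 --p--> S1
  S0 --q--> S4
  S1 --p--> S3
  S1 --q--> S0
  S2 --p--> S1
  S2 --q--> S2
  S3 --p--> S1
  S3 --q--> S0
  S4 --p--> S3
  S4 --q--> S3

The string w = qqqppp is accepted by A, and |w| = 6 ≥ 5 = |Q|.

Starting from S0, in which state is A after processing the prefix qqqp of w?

Run of A on the first 4 characters of w = q q q p:
  step 0: S0  (start)
  step 1: S4  (read q: S0→S4)
  step 2: S3  (read q: S4→S3)
  step 3: S0  (read q: S3→S0)
  step 4: S1  (read p: S0→S1)

After reading 4 characters, A is in state S1.

S1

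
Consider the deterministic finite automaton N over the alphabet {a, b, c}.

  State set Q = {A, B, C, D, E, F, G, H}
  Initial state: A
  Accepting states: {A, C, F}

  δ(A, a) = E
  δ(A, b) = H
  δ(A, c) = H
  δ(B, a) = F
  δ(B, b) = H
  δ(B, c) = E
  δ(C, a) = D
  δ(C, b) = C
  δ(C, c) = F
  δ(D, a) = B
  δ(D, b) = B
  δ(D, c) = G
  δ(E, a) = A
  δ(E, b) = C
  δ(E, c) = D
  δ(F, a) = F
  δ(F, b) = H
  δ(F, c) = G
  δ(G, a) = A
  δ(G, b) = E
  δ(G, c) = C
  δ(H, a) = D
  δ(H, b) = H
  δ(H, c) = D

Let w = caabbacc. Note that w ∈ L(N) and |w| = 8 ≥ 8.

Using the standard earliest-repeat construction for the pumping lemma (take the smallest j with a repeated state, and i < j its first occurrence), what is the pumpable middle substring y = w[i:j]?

State sequence: A -c-> H -a-> D -a-> B -b-> H -b-> H -a-> D -c-> G -c-> C
First repeat at step 4: H was already visited.

So i = 1, j = 4, giving x = w[0:1] = c, y = w[1:4] = aab, z = w[4:8] = bacc.
Check: |xy| = 4 ≤ 8 and |y| = 3 ≥ 1. Reading y takes N from H back to H, so every xyⁱz is accepted.

aab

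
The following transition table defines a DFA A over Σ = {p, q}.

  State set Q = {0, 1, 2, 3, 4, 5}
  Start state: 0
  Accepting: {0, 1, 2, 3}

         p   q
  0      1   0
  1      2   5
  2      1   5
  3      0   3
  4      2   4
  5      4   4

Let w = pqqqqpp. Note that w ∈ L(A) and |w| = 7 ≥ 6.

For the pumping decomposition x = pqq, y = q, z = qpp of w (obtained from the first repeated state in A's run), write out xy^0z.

pqqqpp

xy⁰z = xz = pqq·qpp = pqqqpp.
Reading y = q takes A from 4 back to 4, so after x the machine is still in 4, and z then leads to the accepting state 1. Hence pqqqpp ∈ L(A).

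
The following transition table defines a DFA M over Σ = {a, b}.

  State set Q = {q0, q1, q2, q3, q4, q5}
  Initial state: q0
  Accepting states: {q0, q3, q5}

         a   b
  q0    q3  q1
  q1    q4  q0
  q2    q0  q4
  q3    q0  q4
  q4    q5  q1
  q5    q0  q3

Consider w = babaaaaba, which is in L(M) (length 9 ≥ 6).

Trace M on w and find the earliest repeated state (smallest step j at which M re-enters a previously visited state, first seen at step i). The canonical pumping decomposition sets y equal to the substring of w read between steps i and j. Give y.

ab

Run of M on w = b a b a a a a b a:
  step 0: q0  (start)
  step 1: q1  (read b: q0→q1)
  step 2: q4  (read a: q1→q4)
  step 3: q1  (read b: q4→q1)   ← first repeat (q1 seen earlier)
  step 4: q4  (read a: q1→q4)
  step 5: q5  (read a: q4→q5)
  step 6: q0  (read a: q5→q0)
  step 7: q3  (read a: q0→q3)
  step 8: q4  (read b: q3→q4)
  step 9: q5  (read a: q4→q5)

So i = 1, j = 3, giving x = w[0:1] = b, y = w[1:3] = ab, z = w[3:9] = aaaaba.
Check: |xy| = 3 ≤ 6 and |y| = 2 ≥ 1. Reading y takes M from q1 back to q1, so every xyⁱz is accepted.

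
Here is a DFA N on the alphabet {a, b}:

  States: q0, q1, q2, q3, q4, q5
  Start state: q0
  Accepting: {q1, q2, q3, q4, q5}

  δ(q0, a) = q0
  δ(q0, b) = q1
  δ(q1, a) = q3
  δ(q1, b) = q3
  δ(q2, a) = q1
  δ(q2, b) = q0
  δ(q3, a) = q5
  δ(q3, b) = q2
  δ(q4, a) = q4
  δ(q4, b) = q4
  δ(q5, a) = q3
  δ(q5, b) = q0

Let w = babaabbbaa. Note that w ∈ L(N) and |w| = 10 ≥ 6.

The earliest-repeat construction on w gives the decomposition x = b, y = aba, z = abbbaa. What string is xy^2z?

babaabaabbbaa

xy^2z = b·aba·aba·abbbaa = babaabaabbbaa.
Reading y = aba takes N from q1 back to q1, so after x·y·y the machine is still in q1, and z then leads to the accepting state q5. Hence babaabaabbbaa ∈ L(N).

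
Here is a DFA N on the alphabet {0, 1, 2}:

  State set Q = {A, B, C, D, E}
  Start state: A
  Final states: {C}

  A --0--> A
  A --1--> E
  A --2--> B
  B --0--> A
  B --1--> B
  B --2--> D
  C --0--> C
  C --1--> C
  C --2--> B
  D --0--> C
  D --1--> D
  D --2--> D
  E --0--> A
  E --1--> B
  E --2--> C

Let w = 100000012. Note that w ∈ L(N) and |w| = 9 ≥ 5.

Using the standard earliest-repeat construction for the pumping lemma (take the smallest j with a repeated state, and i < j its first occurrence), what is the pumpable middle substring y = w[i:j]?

State sequence: A -1-> E -0-> A -0-> A -0-> A -0-> A -0-> A -0-> A -1-> E -2-> C
First repeat at step 2: A was already visited.

So i = 0, j = 2, giving x = w[0:0] = ε, y = w[0:2] = 10, z = w[2:9] = 0000012.
Check: |xy| = 2 ≤ 5 and |y| = 2 ≥ 1. Reading y takes N from A back to A, so every xyⁱz is accepted.

10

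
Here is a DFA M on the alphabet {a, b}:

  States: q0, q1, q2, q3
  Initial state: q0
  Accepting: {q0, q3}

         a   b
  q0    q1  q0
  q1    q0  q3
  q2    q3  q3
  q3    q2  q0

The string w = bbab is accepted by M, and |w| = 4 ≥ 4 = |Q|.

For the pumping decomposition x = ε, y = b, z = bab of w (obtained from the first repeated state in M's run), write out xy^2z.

bbbab

xy^2z = ε·b·b·bab = bbbab.
Reading y = b takes M from q0 back to q0, so after x·y·y the machine is still in q0, and z then leads to the accepting state q3. Hence bbbab ∈ L(M).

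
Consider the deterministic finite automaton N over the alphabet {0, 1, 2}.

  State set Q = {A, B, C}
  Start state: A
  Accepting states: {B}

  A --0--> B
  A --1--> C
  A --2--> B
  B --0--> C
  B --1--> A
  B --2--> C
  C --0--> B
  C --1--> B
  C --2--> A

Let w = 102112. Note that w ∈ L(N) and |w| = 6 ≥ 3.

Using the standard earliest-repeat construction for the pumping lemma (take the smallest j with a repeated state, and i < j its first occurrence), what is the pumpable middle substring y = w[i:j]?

02

Run of N on w = 1 0 2 1 1 2:
  step 0: A  (start)
  step 1: C  (read 1: A→C)
  step 2: B  (read 0: C→B)
  step 3: C  (read 2: B→C)   ← first repeat (C seen earlier)
  step 4: B  (read 1: C→B)
  step 5: A  (read 1: B→A)
  step 6: B  (read 2: A→B)

So i = 1, j = 3, giving x = w[0:1] = 1, y = w[1:3] = 02, z = w[3:6] = 112.
Check: |xy| = 3 ≤ 3 and |y| = 2 ≥ 1. Reading y takes N from C back to C, so every xyⁱz is accepted.
With |Q| = 3, pigeonhole forces a state repeat no later than step 3; the substring read between the first and second visits to that state can be pumped.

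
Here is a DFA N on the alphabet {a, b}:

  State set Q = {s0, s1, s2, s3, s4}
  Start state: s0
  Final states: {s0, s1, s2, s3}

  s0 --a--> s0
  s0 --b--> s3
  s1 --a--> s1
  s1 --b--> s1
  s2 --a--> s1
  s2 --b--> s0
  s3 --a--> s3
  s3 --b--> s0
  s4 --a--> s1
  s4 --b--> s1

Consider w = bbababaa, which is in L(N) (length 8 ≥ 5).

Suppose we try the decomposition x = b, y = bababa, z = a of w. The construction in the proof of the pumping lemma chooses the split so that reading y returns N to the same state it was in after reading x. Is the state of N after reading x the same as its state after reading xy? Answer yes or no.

State sequence: s0 -b-> s3 -b-> s0 -a-> s0 -b-> s3 -a-> s3 -b-> s0 -a-> s0

After x (step 1): s3. After xy (step 7): s0.
They differ (s3 ≠ s0), so y is not a cycle from the state after x; this split is not the one the pumping-lemma construction produces, and pumping y need not keep the string in L(N).

no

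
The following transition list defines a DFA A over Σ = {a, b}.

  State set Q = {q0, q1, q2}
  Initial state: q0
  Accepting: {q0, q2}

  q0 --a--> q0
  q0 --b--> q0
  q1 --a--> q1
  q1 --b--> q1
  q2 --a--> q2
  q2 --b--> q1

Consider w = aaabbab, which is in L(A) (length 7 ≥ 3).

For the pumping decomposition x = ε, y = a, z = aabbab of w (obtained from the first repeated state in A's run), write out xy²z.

xy^2z = ε·a·a·aabbab = aaaabbab.
Reading y = a takes A from q0 back to q0, so after x·y·y the machine is still in q0, and z then leads to the accepting state q0. Hence aaaabbab ∈ L(A).

aaaabbab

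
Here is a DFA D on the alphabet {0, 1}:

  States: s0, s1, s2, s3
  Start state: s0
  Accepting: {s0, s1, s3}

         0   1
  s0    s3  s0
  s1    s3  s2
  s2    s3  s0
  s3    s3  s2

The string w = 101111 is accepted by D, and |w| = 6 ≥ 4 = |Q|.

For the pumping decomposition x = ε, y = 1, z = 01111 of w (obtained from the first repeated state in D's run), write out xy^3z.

xy^3z = ε·1·1·1·01111 = 11101111.
Reading y = 1 takes D from s0 back to s0, so after x·y·y·y the machine is still in s0, and z then leads to the accepting state s0. Hence 11101111 ∈ L(D).

11101111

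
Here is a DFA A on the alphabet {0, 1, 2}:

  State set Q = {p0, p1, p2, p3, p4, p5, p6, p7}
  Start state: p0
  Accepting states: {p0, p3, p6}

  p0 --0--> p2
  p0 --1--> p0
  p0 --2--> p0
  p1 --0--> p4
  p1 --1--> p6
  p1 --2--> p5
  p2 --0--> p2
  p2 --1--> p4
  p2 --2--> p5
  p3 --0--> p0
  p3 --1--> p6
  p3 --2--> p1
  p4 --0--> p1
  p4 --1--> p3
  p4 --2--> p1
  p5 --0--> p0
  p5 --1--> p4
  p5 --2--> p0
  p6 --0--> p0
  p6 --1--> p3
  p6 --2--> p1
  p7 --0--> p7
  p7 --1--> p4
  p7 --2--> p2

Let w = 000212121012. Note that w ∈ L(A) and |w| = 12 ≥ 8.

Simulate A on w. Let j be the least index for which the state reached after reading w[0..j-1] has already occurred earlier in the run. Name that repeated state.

Run of A on w = 0 0 0 2 1 2 1 2 1 0 1 2:
  step 0: p0  (start)
  step 1: p2  (read 0: p0→p2)
  step 2: p2  (read 0: p2→p2)   ← first repeat (p2 seen earlier)
  step 3: p2  (read 0: p2→p2)
  step 4: p5  (read 2: p2→p5)
  step 5: p4  (read 1: p5→p4)
  step 6: p1  (read 2: p4→p1)
  step 7: p6  (read 1: p1→p6)
  step 8: p1  (read 2: p6→p1)
  step 9: p6  (read 1: p1→p6)
  step 10: p0  (read 0: p6→p0)
  step 11: p0  (read 1: p0→p0)
  step 12: p0  (read 2: p0→p0)

The earliest repeat is at step j = 2: A is in p2, which it already visited at step i = 1.

p2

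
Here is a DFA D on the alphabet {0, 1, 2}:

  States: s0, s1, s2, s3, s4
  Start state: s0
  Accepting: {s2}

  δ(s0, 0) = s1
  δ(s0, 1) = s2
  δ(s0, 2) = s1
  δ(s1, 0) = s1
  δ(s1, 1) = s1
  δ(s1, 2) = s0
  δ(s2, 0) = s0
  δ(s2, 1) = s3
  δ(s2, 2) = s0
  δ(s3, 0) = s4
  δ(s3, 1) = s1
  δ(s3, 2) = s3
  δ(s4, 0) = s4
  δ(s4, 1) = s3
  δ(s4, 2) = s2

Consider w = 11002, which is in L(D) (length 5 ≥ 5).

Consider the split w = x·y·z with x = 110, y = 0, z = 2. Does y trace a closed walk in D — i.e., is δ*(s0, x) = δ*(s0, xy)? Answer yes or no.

Run of D on the first 4 characters of w = 1 1 0 0:
  step 0: s0  (start)
  step 1: s2  (read 1: s0→s2)
  step 2: s3  (read 1: s2→s3)
  step 3: s4  (read 0: s3→s4)
  step 4: s4  (read 0: s4→s4)

After x (step 3): s4. After xy (step 4): s4.
They match, so y = 0 drives D around a cycle from s4 back to itself; pumping y any number of times keeps D in s4 before reading z, and xyⁱz ∈ L(D) for every i ≥ 0.

yes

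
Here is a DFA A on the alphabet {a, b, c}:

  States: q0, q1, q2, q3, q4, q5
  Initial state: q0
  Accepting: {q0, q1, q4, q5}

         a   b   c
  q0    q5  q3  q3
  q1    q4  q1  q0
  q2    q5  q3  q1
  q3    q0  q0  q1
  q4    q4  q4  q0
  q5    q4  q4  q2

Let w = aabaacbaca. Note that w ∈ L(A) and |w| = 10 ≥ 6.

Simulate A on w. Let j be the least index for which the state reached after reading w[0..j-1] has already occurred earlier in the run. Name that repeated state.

q4

State sequence: q0 -a-> q5 -a-> q4 -b-> q4 -a-> q4 -a-> q4 -c-> q0 -b-> q3 -a-> q0 -c-> q3 -a-> q0
First repeat at step 3: q4 was already visited.

The earliest repeat is at step j = 3: A is in q4, which it already visited at step i = 2.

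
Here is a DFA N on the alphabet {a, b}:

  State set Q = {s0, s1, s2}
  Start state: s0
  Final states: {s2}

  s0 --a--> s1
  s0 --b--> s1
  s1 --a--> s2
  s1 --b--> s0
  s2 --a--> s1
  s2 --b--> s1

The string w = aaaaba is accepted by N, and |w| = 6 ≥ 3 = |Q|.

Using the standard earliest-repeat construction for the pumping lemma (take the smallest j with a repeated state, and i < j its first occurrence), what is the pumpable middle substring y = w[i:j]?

aa

State sequence: s0 -a-> s1 -a-> s2 -a-> s1 -a-> s2 -b-> s1 -a-> s2
First repeat at step 3: s1 was already visited.

So i = 1, j = 3, giving x = w[0:1] = a, y = w[1:3] = aa, z = w[3:6] = aba.
Check: |xy| = 3 ≤ 3 and |y| = 2 ≥ 1. Reading y takes N from s1 back to s1, so every xyⁱz is accepted.
Since N has 3 states, any run of length ≥ 3 visits 3+1 states, so by pigeonhole some state repeats within the first 3 steps — that repeat gives the pumpable loop.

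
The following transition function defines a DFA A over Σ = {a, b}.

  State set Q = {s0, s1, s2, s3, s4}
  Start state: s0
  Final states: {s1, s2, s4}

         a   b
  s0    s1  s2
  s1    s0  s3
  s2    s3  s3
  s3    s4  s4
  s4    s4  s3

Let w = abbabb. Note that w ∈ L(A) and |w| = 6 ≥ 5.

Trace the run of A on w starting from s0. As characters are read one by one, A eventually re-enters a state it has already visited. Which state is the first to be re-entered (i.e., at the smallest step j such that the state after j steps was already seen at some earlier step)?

s4

Run of A on w = a b b a b b:
  step 0: s0  (start)
  step 1: s1  (read a: s0→s1)
  step 2: s3  (read b: s1→s3)
  step 3: s4  (read b: s3→s4)
  step 4: s4  (read a: s4→s4)   ← first repeat (s4 seen earlier)
  step 5: s3  (read b: s4→s3)
  step 6: s4  (read b: s3→s4)

The earliest repeat is at step j = 4: A is in s4, which it already visited at step i = 3.
The DFA has 5 states, so the proof of the pumping lemma guarantees a repeated state among the first 5+1 visited; the segment between the two visits is the pumpable y.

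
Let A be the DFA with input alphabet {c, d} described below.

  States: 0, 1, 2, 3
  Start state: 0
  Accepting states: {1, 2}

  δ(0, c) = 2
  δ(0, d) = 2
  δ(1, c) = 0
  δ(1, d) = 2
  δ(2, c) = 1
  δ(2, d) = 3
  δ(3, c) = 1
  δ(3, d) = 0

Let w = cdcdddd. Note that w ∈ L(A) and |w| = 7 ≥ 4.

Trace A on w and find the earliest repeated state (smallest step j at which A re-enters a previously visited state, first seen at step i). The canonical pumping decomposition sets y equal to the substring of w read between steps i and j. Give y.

dcd

State sequence: 0 -c-> 2 -d-> 3 -c-> 1 -d-> 2 -d-> 3 -d-> 0 -d-> 2
First repeat at step 4: 2 was already visited.

So i = 1, j = 4, giving x = w[0:1] = c, y = w[1:4] = dcd, z = w[4:7] = ddd.
Check: |xy| = 4 ≤ 4 and |y| = 3 ≥ 1. Reading y takes A from 2 back to 2, so every xyⁱz is accepted.
The DFA has 4 states, so the proof of the pumping lemma guarantees a repeated state among the first 4+1 visited; the segment between the two visits is the pumpable y.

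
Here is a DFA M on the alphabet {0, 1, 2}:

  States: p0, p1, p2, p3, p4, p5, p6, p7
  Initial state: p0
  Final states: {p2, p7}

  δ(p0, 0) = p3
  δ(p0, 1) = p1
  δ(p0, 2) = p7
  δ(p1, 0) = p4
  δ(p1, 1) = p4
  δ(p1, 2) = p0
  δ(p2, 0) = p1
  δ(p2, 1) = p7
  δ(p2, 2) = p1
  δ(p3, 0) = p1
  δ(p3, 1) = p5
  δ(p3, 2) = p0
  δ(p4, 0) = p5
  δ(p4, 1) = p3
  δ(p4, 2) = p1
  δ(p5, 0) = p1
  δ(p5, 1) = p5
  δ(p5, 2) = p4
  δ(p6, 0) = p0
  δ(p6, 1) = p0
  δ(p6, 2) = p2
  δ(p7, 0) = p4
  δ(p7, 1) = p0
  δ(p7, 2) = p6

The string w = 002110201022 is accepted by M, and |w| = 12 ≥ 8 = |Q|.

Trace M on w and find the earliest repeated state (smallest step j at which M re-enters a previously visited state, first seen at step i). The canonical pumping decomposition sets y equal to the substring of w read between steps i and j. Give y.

002

State sequence: p0 -0-> p3 -0-> p1 -2-> p0 -1-> p1 -1-> p4 -0-> p5 -2-> p4 -0-> p5 -1-> p5 -0-> p1 -2-> p0 -2-> p7
First repeat at step 3: p0 was already visited.

So i = 0, j = 3, giving x = w[0:0] = ε, y = w[0:3] = 002, z = w[3:12] = 110201022.
Check: |xy| = 3 ≤ 8 and |y| = 3 ≥ 1. Reading y takes M from p0 back to p0, so every xyⁱz is accepted.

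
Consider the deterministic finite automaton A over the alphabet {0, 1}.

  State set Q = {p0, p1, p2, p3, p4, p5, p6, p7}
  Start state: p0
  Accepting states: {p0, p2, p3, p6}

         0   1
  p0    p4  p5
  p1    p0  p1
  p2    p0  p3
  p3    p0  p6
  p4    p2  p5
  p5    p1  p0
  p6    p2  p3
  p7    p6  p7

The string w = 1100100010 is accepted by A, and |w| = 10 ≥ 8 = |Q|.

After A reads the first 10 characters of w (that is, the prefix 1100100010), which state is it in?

p0

State sequence: p0 -1-> p5 -1-> p0 -0-> p4 -0-> p2 -1-> p3 -0-> p0 -0-> p4 -0-> p2 -1-> p3 -0-> p0

After reading 10 characters, A is in state p0.
(This kind of state-tracing is the core of the pumping-lemma construction: with 8 states, pigeonhole forces a repeat within the first 8 steps.)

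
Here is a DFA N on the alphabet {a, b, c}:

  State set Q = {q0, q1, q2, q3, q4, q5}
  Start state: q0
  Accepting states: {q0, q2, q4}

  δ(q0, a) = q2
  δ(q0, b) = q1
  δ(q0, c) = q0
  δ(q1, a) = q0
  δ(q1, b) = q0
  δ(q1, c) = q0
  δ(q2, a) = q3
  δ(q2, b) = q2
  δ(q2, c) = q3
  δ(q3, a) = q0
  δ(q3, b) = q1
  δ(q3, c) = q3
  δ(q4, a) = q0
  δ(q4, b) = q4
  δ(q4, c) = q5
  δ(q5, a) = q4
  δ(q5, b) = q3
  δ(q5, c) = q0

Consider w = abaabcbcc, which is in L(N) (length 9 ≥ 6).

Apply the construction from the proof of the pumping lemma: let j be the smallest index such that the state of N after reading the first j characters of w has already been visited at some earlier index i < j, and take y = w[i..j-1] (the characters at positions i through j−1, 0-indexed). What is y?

b

State sequence: q0 -a-> q2 -b-> q2 -a-> q3 -a-> q0 -b-> q1 -c-> q0 -b-> q1 -c-> q0 -c-> q0
First repeat at step 2: q2 was already visited.

So i = 1, j = 2, giving x = w[0:1] = a, y = w[1:2] = b, z = w[2:9] = aabcbcc.
Check: |xy| = 2 ≤ 6 and |y| = 1 ≥ 1. Reading y takes N from q2 back to q2, so every xyⁱz is accepted.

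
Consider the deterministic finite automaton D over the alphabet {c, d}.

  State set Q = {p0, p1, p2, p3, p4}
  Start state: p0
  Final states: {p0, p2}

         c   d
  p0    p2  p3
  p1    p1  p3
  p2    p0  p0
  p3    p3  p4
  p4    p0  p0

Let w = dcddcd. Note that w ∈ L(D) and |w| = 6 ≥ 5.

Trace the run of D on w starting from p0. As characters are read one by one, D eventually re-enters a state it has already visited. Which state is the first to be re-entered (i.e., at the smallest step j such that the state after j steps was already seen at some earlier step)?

State sequence: p0 -d-> p3 -c-> p3 -d-> p4 -d-> p0 -c-> p2 -d-> p0
First repeat at step 2: p3 was already visited.

The earliest repeat is at step j = 2: D is in p3, which it already visited at step i = 1.
With |Q| = 5, pigeonhole forces a state repeat no later than step 5; the substring read between the first and second visits to that state can be pumped.

p3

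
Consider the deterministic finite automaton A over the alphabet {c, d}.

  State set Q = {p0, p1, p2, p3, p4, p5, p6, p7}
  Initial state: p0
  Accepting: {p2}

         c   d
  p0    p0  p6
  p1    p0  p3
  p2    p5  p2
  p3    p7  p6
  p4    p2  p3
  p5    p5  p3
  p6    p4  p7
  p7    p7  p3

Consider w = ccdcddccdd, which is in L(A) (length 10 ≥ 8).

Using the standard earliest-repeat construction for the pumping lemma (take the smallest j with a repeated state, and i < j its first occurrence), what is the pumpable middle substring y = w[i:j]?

State sequence: p0 -c-> p0 -c-> p0 -d-> p6 -c-> p4 -d-> p3 -d-> p6 -c-> p4 -c-> p2 -d-> p2 -d-> p2
First repeat at step 1: p0 was already visited.

So i = 0, j = 1, giving x = w[0:0] = ε, y = w[0:1] = c, z = w[1:10] = cdcddccdd.
Check: |xy| = 1 ≤ 8 and |y| = 1 ≥ 1. Reading y takes A from p0 back to p0, so every xyⁱz is accepted.
With |Q| = 8, pigeonhole forces a state repeat no later than step 8; the substring read between the first and second visits to that state can be pumped.

c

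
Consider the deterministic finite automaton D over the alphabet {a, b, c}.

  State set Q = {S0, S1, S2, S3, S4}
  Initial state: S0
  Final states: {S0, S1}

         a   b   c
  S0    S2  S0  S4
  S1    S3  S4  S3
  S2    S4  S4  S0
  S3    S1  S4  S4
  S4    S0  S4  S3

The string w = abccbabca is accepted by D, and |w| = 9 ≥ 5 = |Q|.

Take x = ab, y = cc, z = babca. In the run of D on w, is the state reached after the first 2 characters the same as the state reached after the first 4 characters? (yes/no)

State sequence: S0 -a-> S2 -b-> S4 -c-> S3 -c-> S4

After x (step 2): S4. After xy (step 4): S4.
They match, so y = cc drives D around a cycle from S4 back to itself; pumping y any number of times keeps D in S4 before reading z, and xyⁱz ∈ L(D) for every i ≥ 0.

yes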